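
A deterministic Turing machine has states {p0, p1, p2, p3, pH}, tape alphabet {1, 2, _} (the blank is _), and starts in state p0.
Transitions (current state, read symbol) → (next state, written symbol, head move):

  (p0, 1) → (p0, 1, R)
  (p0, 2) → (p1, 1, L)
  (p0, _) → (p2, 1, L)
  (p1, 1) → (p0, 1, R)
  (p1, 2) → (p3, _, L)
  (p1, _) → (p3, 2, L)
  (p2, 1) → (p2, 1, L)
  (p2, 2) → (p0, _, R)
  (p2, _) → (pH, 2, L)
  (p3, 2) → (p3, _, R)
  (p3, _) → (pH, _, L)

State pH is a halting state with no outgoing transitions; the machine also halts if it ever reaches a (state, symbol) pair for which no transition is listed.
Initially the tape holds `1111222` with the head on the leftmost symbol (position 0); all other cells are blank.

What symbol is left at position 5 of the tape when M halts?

1

p0 | __[1]111222_   read 1 → write 1, move R, go to p0
p0 | __1[1]11222_   read 1 → write 1, move R, go to p0
p0 | __11[1]1222_   read 1 → write 1, move R, go to p0
p0 | __111[1]222_   read 1 → write 1, move R, go to p0
p0 | __1111[2]22_   read 2 → write 1, move L, go to p1
p1 | __111[1]122_   read 1 → write 1, move R, go to p0
p0 | __1111[1]22_   read 1 → write 1, move R, go to p0
p0 | __11111[2]2_   read 2 → write 1, move L, go to p1
p1 | __1111[1]12_   read 1 → write 1, move R, go to p0
p0 | __11111[1]2_   read 1 → write 1, move R, go to p0
p0 | __111111[2]_   read 2 → write 1, move L, go to p1
p1 | __11111[1]1_   read 1 → write 1, move R, go to p0
p0 | __111111[1]_   read 1 → write 1, move R, go to p0
p0 | __1111111[_]   read _ → write 1, move L, go to p2
p2 | __111111[1]1   read 1 → write 1, move L, go to p2
p2 | __11111[1]11   read 1 → write 1, move L, go to p2
p2 | __1111[1]111   read 1 → write 1, move L, go to p2
p2 | __111[1]1111   read 1 → write 1, move L, go to p2
p2 | __11[1]11111   read 1 → write 1, move L, go to p2
p2 | __1[1]111111   read 1 → write 1, move L, go to p2
p2 | __[1]1111111   read 1 → write 1, move L, go to p2
p2 | _[_]11111111   read _ → write 2, move L, go to pH
pH | [_]211111111
Cell 5 holds 1 when M halts.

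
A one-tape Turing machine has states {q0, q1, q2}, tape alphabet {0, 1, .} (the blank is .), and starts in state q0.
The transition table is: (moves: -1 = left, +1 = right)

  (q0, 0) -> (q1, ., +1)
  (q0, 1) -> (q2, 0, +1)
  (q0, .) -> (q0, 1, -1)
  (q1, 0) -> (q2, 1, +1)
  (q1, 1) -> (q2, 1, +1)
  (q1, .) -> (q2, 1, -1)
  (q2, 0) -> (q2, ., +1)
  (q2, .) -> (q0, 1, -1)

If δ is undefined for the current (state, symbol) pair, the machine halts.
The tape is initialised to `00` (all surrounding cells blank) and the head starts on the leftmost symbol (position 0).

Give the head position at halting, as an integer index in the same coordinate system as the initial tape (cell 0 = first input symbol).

2

q0 | [0]0.   read 0 → write ., move +1, go to q1
q1 | .[0].   read 0 → write 1, move +1, go to q2
q2 | .1[.]   read . → write 1, move -1, go to q0
q0 | .[1]1   read 1 → write 0, move +1, go to q2
q2 | .0[1]
At halt the head is at cell 2.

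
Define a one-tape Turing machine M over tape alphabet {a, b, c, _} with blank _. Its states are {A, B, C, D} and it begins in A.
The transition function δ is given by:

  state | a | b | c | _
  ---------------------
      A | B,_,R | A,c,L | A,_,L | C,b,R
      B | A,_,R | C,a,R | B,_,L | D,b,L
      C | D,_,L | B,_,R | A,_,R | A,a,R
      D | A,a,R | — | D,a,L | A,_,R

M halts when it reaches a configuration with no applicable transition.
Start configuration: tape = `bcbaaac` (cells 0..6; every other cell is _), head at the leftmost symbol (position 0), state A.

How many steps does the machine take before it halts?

10

A | _[b]cbaaac   read b → write c, move L, go to A
A | [_]ccbaaac   read _ → write b, move R, go to C
C | b[c]cbaaac   read c → write _, move R, go to A
A | b_[c]baaac   read c → write _, move L, go to A
A | b[_]_baaac   read _ → write b, move R, go to C
C | bb[_]baaac   read _ → write a, move R, go to A
A | bba[b]aaac   read b → write c, move L, go to A
A | bb[a]caaac   read a → write _, move R, go to B
B | bb_[c]aaac   read c → write _, move L, go to B
B | bb[_]_aaac   read _ → write b, move L, go to D
D | b[b]b_aaac
M halts after 10 transitions.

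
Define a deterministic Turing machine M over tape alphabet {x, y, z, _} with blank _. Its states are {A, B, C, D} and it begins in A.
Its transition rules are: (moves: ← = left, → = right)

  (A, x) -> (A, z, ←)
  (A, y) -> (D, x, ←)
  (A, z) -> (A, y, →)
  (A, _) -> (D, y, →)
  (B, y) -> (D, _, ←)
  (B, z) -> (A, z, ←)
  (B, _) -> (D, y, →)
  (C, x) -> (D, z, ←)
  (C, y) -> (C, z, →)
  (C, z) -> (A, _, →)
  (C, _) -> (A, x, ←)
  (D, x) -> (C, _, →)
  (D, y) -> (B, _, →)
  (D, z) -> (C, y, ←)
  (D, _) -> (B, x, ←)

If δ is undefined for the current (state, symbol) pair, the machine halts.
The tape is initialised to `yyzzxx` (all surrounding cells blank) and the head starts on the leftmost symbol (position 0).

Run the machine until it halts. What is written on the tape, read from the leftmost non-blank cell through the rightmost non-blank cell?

A | ____[y]yzzxx   read y → write x, move ←, go to D
D | ___[_]xyzzxx   read _ → write x, move ←, go to B
B | __[_]xxyzzxx   read _ → write y, move →, go to D
D | __y[x]xyzzxx   read x → write _, move →, go to C
C | __y_[x]yzzxx   read x → write z, move ←, go to D
D | __y[_]zyzzxx   read _ → write x, move ←, go to B
B | __[y]xzyzzxx   read y → write _, move ←, go to D
D | _[_]_xzyzzxx   read _ → write x, move ←, go to B
B | [_]x_xzyzzxx   read _ → write y, move →, go to D
D | y[x]_xzyzzxx   read x → write _, move →, go to C
C | y_[_]xzyzzxx   read _ → write x, move ←, go to A
A | y[_]xxzyzzxx   read _ → write y, move →, go to D
D | yy[x]xzyzzxx   read x → write _, move →, go to C
C | yy_[x]zyzzxx   read x → write z, move ←, go to D
D | yy[_]zzyzzxx   read _ → write x, move ←, go to B
B | y[y]xzzyzzxx   read y → write _, move ←, go to D
D | [y]_xzzyzzxx   read y → write _, move →, go to B
B | _[_]xzzyzzxx   read _ → write y, move →, go to D
D | _y[x]zzyzzxx   read x → write _, move →, go to C
C | _y_[z]zyzzxx   read z → write _, move →, go to A
A | _y__[z]yzzxx   read z → write y, move →, go to A
A | _y__y[y]zzxx   read y → write x, move ←, go to D
D | _y__[y]xzzxx   read y → write _, move →, go to B
B | _y___[x]zzxx
The non-blank tape span at halt is y___xzzxx.

y___xzzxx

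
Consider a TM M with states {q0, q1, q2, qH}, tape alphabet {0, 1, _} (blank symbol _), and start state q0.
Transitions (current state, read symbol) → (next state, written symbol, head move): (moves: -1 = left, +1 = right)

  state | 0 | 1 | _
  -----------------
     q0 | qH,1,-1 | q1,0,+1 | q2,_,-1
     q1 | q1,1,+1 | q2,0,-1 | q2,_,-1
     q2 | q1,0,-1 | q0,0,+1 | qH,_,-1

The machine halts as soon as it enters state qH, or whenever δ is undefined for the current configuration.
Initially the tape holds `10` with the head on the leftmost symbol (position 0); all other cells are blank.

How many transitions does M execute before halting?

14

q0 | __[1]0_   read 1 → write 0, move +1, go to q1
q1 | __0[0]_   read 0 → write 1, move +1, go to q1
q1 | __01[_]   read _ → write _, move -1, go to q2
q2 | __0[1]_   read 1 → write 0, move +1, go to q0
q0 | __00[_]   read _ → write _, move -1, go to q2
q2 | __0[0]_   read 0 → write 0, move -1, go to q1
q1 | __[0]0_   read 0 → write 1, move +1, go to q1
q1 | __1[0]_   read 0 → write 1, move +1, go to q1
q1 | __11[_]   read _ → write _, move -1, go to q2
q2 | __1[1]_   read 1 → write 0, move +1, go to q0
q0 | __10[_]   read _ → write _, move -1, go to q2
q2 | __1[0]_   read 0 → write 0, move -1, go to q1
q1 | __[1]0_   read 1 → write 0, move -1, go to q2
q2 | _[_]00_   read _ → write _, move -1, go to qH
qH | [_]_00_
M halts after 14 transitions.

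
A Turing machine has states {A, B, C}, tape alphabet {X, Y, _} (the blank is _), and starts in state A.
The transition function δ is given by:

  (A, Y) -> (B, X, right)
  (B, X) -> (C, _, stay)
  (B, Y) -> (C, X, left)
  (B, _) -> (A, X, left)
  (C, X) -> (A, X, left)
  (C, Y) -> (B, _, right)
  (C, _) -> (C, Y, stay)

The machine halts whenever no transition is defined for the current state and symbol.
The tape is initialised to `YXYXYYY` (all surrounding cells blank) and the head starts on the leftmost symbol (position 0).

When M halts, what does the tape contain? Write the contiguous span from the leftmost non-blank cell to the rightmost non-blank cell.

X______X

state=A head=0 tape=[Y]XYXYYY_   (A,Y)→(B,X,right)
state=B head=1 tape=X[X]YXYYY_   (B,X)→(C,_,stay)
state=C head=1 tape=X[_]YXYYY_   (C,_)→(C,Y,stay)
state=C head=1 tape=X[Y]YXYYY_   (C,Y)→(B,_,right)
state=B head=2 tape=X_[Y]XYYY_   (B,Y)→(C,X,left)
state=C head=1 tape=X[_]XXYYY_   (C,_)→(C,Y,stay)
state=C head=1 tape=X[Y]XXYYY_   (C,Y)→(B,_,right)
state=B head=2 tape=X_[X]XYYY_   (B,X)→(C,_,stay)
state=C head=2 tape=X_[_]XYYY_   (C,_)→(C,Y,stay)
state=C head=2 tape=X_[Y]XYYY_   (C,Y)→(B,_,right)
state=B head=3 tape=X__[X]YYY_   (B,X)→(C,_,stay)
state=C head=3 tape=X__[_]YYY_   (C,_)→(C,Y,stay)
state=C head=3 tape=X__[Y]YYY_   (C,Y)→(B,_,right)
state=B head=4 tape=X___[Y]YY_   (B,Y)→(C,X,left)
state=C head=3 tape=X__[_]XYY_   (C,_)→(C,Y,stay)
state=C head=3 tape=X__[Y]XYY_   (C,Y)→(B,_,right)
state=B head=4 tape=X___[X]YY_   (B,X)→(C,_,stay)
state=C head=4 tape=X___[_]YY_   (C,_)→(C,Y,stay)
state=C head=4 tape=X___[Y]YY_   (C,Y)→(B,_,right)
state=B head=5 tape=X____[Y]Y_   (B,Y)→(C,X,left)
state=C head=4 tape=X___[_]XY_   (C,_)→(C,Y,stay)
state=C head=4 tape=X___[Y]XY_   (C,Y)→(B,_,right)
state=B head=5 tape=X____[X]Y_   (B,X)→(C,_,stay)
state=C head=5 tape=X____[_]Y_   (C,_)→(C,Y,stay)
state=C head=5 tape=X____[Y]Y_   (C,Y)→(B,_,right)
state=B head=6 tape=X_____[Y]_   (B,Y)→(C,X,left)
state=C head=5 tape=X____[_]X_   (C,_)→(C,Y,stay)
state=C head=5 tape=X____[Y]X_   (C,Y)→(B,_,right)
state=B head=6 tape=X_____[X]_   (B,X)→(C,_,stay)
state=C head=6 tape=X_____[_]_   (C,_)→(C,Y,stay)
state=C head=6 tape=X_____[Y]_   (C,Y)→(B,_,right)
state=B head=7 tape=X______[_]   (B,_)→(A,X,left)
state=A head=6 tape=X_____[_]X
The non-blank tape span at halt is X______X.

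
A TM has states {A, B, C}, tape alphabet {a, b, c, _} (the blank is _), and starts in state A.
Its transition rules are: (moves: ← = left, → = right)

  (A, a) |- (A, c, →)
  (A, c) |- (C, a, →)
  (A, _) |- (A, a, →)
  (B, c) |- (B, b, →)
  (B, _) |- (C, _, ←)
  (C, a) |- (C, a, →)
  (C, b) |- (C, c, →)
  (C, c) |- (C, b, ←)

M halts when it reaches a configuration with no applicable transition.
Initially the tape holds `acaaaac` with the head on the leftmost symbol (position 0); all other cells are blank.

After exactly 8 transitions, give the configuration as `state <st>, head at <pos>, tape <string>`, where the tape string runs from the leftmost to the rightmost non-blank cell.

A | [a]caaaac   read a → write c, move →, go to A
A | c[c]aaaac   read c → write a, move →, go to C
C | ca[a]aaac   read a → write a, move →, go to C
C | caa[a]aac   read a → write a, move →, go to C
C | caaa[a]ac   read a → write a, move →, go to C
C | caaaa[a]c   read a → write a, move →, go to C
C | caaaaa[c]   read c → write b, move ←, go to C
C | caaaa[a]b   read a → write a, move →, go to C
C | caaaaa[b]
After 8 steps: state C, head at 6, tape caaaaab.

state C, head at 6, tape caaaaab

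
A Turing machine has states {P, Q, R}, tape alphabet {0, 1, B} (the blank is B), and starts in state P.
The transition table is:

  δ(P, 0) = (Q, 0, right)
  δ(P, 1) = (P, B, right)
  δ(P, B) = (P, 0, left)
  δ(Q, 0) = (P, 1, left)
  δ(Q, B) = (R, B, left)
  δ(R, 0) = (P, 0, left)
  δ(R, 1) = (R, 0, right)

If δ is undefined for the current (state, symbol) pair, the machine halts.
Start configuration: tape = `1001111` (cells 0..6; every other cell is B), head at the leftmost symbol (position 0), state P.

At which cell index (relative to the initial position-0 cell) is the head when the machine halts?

state=P head=0 tape=[1]001111   (P,1)→(P,B,right)
state=P head=1 tape=B[0]01111   (P,0)→(Q,0,right)
state=Q head=2 tape=B0[0]1111   (Q,0)→(P,1,left)
state=P head=1 tape=B[0]11111   (P,0)→(Q,0,right)
state=Q head=2 tape=B0[1]1111
At halt the head is at cell 2.

2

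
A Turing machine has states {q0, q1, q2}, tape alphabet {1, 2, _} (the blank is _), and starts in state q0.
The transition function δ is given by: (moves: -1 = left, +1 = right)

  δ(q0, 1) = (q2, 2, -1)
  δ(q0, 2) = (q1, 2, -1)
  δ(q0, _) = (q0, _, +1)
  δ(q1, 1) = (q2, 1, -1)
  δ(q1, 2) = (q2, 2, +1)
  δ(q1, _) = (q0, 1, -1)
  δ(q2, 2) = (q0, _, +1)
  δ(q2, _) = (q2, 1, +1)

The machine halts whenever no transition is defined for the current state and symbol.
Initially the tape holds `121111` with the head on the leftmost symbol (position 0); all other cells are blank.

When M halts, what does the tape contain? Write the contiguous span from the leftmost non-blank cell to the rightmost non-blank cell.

state=q0 head=0 tape=__[1]21111   (q0,1)→(q2,2,-1)
state=q2 head=-1 tape=_[_]221111   (q2,_)→(q2,1,+1)
state=q2 head=0 tape=_1[2]21111   (q2,2)→(q0,_,+1)
state=q0 head=1 tape=_1_[2]1111   (q0,2)→(q1,2,-1)
state=q1 head=0 tape=_1[_]21111   (q1,_)→(q0,1,-1)
state=q0 head=-1 tape=_[1]121111   (q0,1)→(q2,2,-1)
state=q2 head=-2 tape=[_]2121111   (q2,_)→(q2,1,+1)
state=q2 head=-1 tape=1[2]121111   (q2,2)→(q0,_,+1)
state=q0 head=0 tape=1_[1]21111   (q0,1)→(q2,2,-1)
state=q2 head=-1 tape=1[_]221111   (q2,_)→(q2,1,+1)
state=q2 head=0 tape=11[2]21111   (q2,2)→(q0,_,+1)
state=q0 head=1 tape=11_[2]1111   (q0,2)→(q1,2,-1)
state=q1 head=0 tape=11[_]21111   (q1,_)→(q0,1,-1)
state=q0 head=-1 tape=1[1]121111   (q0,1)→(q2,2,-1)
state=q2 head=-2 tape=[1]2121111
The non-blank tape span at halt is 12121111.

12121111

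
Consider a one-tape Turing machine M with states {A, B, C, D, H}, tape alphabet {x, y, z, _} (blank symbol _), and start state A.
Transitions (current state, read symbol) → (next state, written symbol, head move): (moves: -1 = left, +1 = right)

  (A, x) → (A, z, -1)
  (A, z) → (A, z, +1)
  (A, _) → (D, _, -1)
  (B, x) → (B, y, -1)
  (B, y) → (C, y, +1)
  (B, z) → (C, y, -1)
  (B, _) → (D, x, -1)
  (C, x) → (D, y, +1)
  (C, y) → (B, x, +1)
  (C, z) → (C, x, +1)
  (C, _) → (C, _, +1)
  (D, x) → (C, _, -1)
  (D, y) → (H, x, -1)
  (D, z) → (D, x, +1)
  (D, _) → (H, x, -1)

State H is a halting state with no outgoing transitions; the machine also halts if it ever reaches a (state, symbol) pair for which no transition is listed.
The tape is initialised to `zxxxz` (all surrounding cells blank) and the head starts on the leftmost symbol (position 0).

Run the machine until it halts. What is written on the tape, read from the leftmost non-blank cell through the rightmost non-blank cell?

state=A head=0 tape=[z]xxxz_   (A,z)→(A,z,+1)
state=A head=1 tape=z[x]xxz_   (A,x)→(A,z,-1)
state=A head=0 tape=[z]zxxz_   (A,z)→(A,z,+1)
state=A head=1 tape=z[z]xxz_   (A,z)→(A,z,+1)
state=A head=2 tape=zz[x]xz_   (A,x)→(A,z,-1)
state=A head=1 tape=z[z]zxz_   (A,z)→(A,z,+1)
state=A head=2 tape=zz[z]xz_   (A,z)→(A,z,+1)
state=A head=3 tape=zzz[x]z_   (A,x)→(A,z,-1)
state=A head=2 tape=zz[z]zz_   (A,z)→(A,z,+1)
state=A head=3 tape=zzz[z]z_   (A,z)→(A,z,+1)
state=A head=4 tape=zzzz[z]_   (A,z)→(A,z,+1)
state=A head=5 tape=zzzzz[_]   (A,_)→(D,_,-1)
state=D head=4 tape=zzzz[z]_   (D,z)→(D,x,+1)
state=D head=5 tape=zzzzx[_]   (D,_)→(H,x,-1)
state=H head=4 tape=zzzz[x]x
The non-blank tape span at halt is zzzzxx.

zzzzxx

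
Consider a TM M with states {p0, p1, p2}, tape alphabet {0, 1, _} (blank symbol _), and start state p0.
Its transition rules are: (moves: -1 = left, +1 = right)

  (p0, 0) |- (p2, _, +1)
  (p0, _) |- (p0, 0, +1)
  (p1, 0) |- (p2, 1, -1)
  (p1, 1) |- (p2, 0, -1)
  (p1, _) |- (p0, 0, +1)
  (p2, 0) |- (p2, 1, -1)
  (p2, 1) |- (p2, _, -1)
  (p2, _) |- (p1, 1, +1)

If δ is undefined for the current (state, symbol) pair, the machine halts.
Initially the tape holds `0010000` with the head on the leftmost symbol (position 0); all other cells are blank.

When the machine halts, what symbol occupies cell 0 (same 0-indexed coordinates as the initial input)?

state=p0 head=0 tape=__[0]010000   (p0,0)→(p2,_,+1)
state=p2 head=1 tape=___[0]10000   (p2,0)→(p2,1,-1)
state=p2 head=0 tape=__[_]110000   (p2,_)→(p1,1,+1)
state=p1 head=1 tape=__1[1]10000   (p1,1)→(p2,0,-1)
state=p2 head=0 tape=__[1]010000   (p2,1)→(p2,_,-1)
state=p2 head=-1 tape=_[_]_010000   (p2,_)→(p1,1,+1)
state=p1 head=0 tape=_1[_]010000   (p1,_)→(p0,0,+1)
state=p0 head=1 tape=_10[0]10000   (p0,0)→(p2,_,+1)
state=p2 head=2 tape=_10_[1]0000   (p2,1)→(p2,_,-1)
state=p2 head=1 tape=_10[_]_0000   (p2,_)→(p1,1,+1)
state=p1 head=2 tape=_101[_]0000   (p1,_)→(p0,0,+1)
state=p0 head=3 tape=_1010[0]000   (p0,0)→(p2,_,+1)
state=p2 head=4 tape=_1010_[0]00   (p2,0)→(p2,1,-1)
state=p2 head=3 tape=_1010[_]100   (p2,_)→(p1,1,+1)
state=p1 head=4 tape=_10101[1]00   (p1,1)→(p2,0,-1)
state=p2 head=3 tape=_1010[1]000   (p2,1)→(p2,_,-1)
state=p2 head=2 tape=_101[0]_000   (p2,0)→(p2,1,-1)
state=p2 head=1 tape=_10[1]1_000   (p2,1)→(p2,_,-1)
state=p2 head=0 tape=_1[0]_1_000   (p2,0)→(p2,1,-1)
state=p2 head=-1 tape=_[1]1_1_000   (p2,1)→(p2,_,-1)
state=p2 head=-2 tape=[_]_1_1_000   (p2,_)→(p1,1,+1)
state=p1 head=-1 tape=1[_]1_1_000   (p1,_)→(p0,0,+1)
state=p0 head=0 tape=10[1]_1_000
Cell 0 holds 1 when M halts.

1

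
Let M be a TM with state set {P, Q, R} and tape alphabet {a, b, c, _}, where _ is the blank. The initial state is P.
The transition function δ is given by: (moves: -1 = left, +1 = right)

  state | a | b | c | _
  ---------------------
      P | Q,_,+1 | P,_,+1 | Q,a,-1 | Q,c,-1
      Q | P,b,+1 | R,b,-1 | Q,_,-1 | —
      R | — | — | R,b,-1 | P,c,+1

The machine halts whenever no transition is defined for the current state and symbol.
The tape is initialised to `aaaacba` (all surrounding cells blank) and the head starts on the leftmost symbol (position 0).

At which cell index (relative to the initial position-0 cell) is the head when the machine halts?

P | [a]aaacba_   read a → write _, move +1, go to Q
Q | _[a]aacba_   read a → write b, move +1, go to P
P | _b[a]acba_   read a → write _, move +1, go to Q
Q | _b_[a]cba_   read a → write b, move +1, go to P
P | _b_b[c]ba_   read c → write a, move -1, go to Q
Q | _b_[b]aba_   read b → write b, move -1, go to R
R | _b[_]baba_   read _ → write c, move +1, go to P
P | _bc[b]aba_   read b → write _, move +1, go to P
P | _bc_[a]ba_   read a → write _, move +1, go to Q
Q | _bc__[b]a_   read b → write b, move -1, go to R
R | _bc_[_]ba_   read _ → write c, move +1, go to P
P | _bc_c[b]a_   read b → write _, move +1, go to P
P | _bc_c_[a]_   read a → write _, move +1, go to Q
Q | _bc_c__[_]
At halt the head is at cell 7.

7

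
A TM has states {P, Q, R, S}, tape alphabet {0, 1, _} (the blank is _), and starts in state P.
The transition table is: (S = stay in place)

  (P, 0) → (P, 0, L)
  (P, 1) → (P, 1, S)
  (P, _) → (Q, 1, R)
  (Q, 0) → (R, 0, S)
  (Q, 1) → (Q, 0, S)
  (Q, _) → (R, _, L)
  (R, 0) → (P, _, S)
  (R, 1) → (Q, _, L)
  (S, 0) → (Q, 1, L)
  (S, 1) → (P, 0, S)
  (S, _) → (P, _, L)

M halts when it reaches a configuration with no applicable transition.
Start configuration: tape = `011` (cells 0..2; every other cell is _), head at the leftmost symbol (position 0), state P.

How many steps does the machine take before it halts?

34

state=P head=0 tape=___[0]11_   (P,0)→(P,0,L)
state=P head=-1 tape=__[_]011_   (P,_)→(Q,1,R)
state=Q head=0 tape=__1[0]11_   (Q,0)→(R,0,S)
state=R head=0 tape=__1[0]11_   (R,0)→(P,_,S)
state=P head=0 tape=__1[_]11_   (P,_)→(Q,1,R)
state=Q head=1 tape=__11[1]1_   (Q,1)→(Q,0,S)
state=Q head=1 tape=__11[0]1_   (Q,0)→(R,0,S)
state=R head=1 tape=__11[0]1_   (R,0)→(P,_,S)
state=P head=1 tape=__11[_]1_   (P,_)→(Q,1,R)
state=Q head=2 tape=__111[1]_   (Q,1)→(Q,0,S)
state=Q head=2 tape=__111[0]_   (Q,0)→(R,0,S)
state=R head=2 tape=__111[0]_   (R,0)→(P,_,S)
state=P head=2 tape=__111[_]_   (P,_)→(Q,1,R)
state=Q head=3 tape=__1111[_]   (Q,_)→(R,_,L)
state=R head=2 tape=__111[1]_   (R,1)→(Q,_,L)
state=Q head=1 tape=__11[1]__   (Q,1)→(Q,0,S)
state=Q head=1 tape=__11[0]__   (Q,0)→(R,0,S)
state=R head=1 tape=__11[0]__   (R,0)→(P,_,S)
state=P head=1 tape=__11[_]__   (P,_)→(Q,1,R)
state=Q head=2 tape=__111[_]_   (Q,_)→(R,_,L)
state=R head=1 tape=__11[1]__   (R,1)→(Q,_,L)
state=Q head=0 tape=__1[1]___   (Q,1)→(Q,0,S)
state=Q head=0 tape=__1[0]___   (Q,0)→(R,0,S)
state=R head=0 tape=__1[0]___   (R,0)→(P,_,S)
state=P head=0 tape=__1[_]___   (P,_)→(Q,1,R)
state=Q head=1 tape=__11[_]__   (Q,_)→(R,_,L)
state=R head=0 tape=__1[1]___   (R,1)→(Q,_,L)
state=Q head=-1 tape=__[1]____   (Q,1)→(Q,0,S)
state=Q head=-1 tape=__[0]____   (Q,0)→(R,0,S)
state=R head=-1 tape=__[0]____   (R,0)→(P,_,S)
state=P head=-1 tape=__[_]____   (P,_)→(Q,1,R)
state=Q head=0 tape=__1[_]___   (Q,_)→(R,_,L)
state=R head=-1 tape=__[1]____   (R,1)→(Q,_,L)
state=Q head=-2 tape=_[_]_____   (Q,_)→(R,_,L)
state=R head=-3 tape=[_]______
M halts after 34 transitions.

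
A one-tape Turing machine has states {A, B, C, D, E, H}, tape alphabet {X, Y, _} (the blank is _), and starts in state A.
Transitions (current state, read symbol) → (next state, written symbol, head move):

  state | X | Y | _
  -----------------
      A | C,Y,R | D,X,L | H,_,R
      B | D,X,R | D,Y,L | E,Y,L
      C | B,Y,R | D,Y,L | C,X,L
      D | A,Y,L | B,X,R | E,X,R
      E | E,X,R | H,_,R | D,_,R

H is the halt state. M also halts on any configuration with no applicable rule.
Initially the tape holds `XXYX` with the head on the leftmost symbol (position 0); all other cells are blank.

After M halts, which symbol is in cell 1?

state=A head=0 tape=_[X]XYX   (A,X)→(C,Y,R)
state=C head=1 tape=_Y[X]YX   (C,X)→(B,Y,R)
state=B head=2 tape=_YY[Y]X   (B,Y)→(D,Y,L)
state=D head=1 tape=_Y[Y]YX   (D,Y)→(B,X,R)
state=B head=2 tape=_YX[Y]X   (B,Y)→(D,Y,L)
state=D head=1 tape=_Y[X]YX   (D,X)→(A,Y,L)
state=A head=0 tape=_[Y]YYX   (A,Y)→(D,X,L)
state=D head=-1 tape=[_]XYYX   (D,_)→(E,X,R)
state=E head=0 tape=X[X]YYX   (E,X)→(E,X,R)
state=E head=1 tape=XX[Y]YX   (E,Y)→(H,_,R)
state=H head=2 tape=XX_[Y]X
Cell 1 holds _ when M halts.

_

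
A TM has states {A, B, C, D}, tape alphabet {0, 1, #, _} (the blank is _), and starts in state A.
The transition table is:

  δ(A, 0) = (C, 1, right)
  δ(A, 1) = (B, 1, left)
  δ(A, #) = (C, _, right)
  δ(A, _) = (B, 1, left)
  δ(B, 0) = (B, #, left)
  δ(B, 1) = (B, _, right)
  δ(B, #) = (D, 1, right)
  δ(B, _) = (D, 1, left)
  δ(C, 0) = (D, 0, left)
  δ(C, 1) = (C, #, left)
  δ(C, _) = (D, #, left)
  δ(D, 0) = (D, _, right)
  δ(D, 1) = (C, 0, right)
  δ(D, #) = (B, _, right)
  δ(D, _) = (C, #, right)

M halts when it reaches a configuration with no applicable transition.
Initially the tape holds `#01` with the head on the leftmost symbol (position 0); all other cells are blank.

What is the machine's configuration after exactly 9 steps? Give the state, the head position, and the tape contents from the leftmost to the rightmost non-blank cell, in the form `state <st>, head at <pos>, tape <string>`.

state C, head at -1, tape ###1

A | _[#]01   read # → write _, move right, go to C
C | __[0]1   read 0 → write 0, move left, go to D
D | _[_]01   read _ → write #, move right, go to C
C | _#[0]1   read 0 → write 0, move left, go to D
D | _[#]01   read # → write _, move right, go to B
B | __[0]1   read 0 → write #, move left, go to B
B | _[_]#1   read _ → write 1, move left, go to D
D | [_]1#1   read _ → write #, move right, go to C
C | #[1]#1   read 1 → write #, move left, go to C
C | [#]##1
After 9 steps: state C, head at -1, tape ###1.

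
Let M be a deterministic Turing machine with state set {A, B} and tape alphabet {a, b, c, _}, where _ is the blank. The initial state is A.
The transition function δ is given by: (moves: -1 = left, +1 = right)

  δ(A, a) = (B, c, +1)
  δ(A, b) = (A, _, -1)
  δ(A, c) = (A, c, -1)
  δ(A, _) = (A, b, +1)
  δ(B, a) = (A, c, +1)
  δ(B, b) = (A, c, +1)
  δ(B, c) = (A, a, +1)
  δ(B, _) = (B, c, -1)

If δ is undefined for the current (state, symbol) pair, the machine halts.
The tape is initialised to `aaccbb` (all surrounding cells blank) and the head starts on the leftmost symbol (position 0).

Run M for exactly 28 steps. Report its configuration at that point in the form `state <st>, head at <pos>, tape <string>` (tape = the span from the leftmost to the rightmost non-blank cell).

state A, head at -4, tape b___ccccbb

state=A head=0 tape=____[a]accbb   (A,a)→(B,c,+1)
state=B head=1 tape=____c[a]ccbb   (B,a)→(A,c,+1)
state=A head=2 tape=____cc[c]cbb   (A,c)→(A,c,-1)
state=A head=1 tape=____c[c]ccbb   (A,c)→(A,c,-1)
state=A head=0 tape=____[c]cccbb   (A,c)→(A,c,-1)
state=A head=-1 tape=___[_]ccccbb   (A,_)→(A,b,+1)
state=A head=0 tape=___b[c]cccbb   (A,c)→(A,c,-1)
state=A head=-1 tape=___[b]ccccbb   (A,b)→(A,_,-1)
state=A head=-2 tape=__[_]_ccccbb   (A,_)→(A,b,+1)
state=A head=-1 tape=__b[_]ccccbb   (A,_)→(A,b,+1)
state=A head=0 tape=__bb[c]cccbb   (A,c)→(A,c,-1)
state=A head=-1 tape=__b[b]ccccbb   (A,b)→(A,_,-1)
state=A head=-2 tape=__[b]_ccccbb   (A,b)→(A,_,-1)
state=A head=-3 tape=_[_]__ccccbb   (A,_)→(A,b,+1)
state=A head=-2 tape=_b[_]_ccccbb   (A,_)→(A,b,+1)
state=A head=-1 tape=_bb[_]ccccbb   (A,_)→(A,b,+1)
state=A head=0 tape=_bbb[c]cccbb   (A,c)→(A,c,-1)
state=A head=-1 tape=_bb[b]ccccbb   (A,b)→(A,_,-1)
state=A head=-2 tape=_b[b]_ccccbb   (A,b)→(A,_,-1)
state=A head=-3 tape=_[b]__ccccbb   (A,b)→(A,_,-1)
state=A head=-4 tape=[_]___ccccbb   (A,_)→(A,b,+1)
state=A head=-3 tape=b[_]__ccccbb   (A,_)→(A,b,+1)
state=A head=-2 tape=bb[_]_ccccbb   (A,_)→(A,b,+1)
state=A head=-1 tape=bbb[_]ccccbb   (A,_)→(A,b,+1)
state=A head=0 tape=bbbb[c]cccbb   (A,c)→(A,c,-1)
state=A head=-1 tape=bbb[b]ccccbb   (A,b)→(A,_,-1)
state=A head=-2 tape=bb[b]_ccccbb   (A,b)→(A,_,-1)
state=A head=-3 tape=b[b]__ccccbb   (A,b)→(A,_,-1)
state=A head=-4 tape=[b]___ccccbb
After 28 steps: state A, head at -4, tape b___ccccbb.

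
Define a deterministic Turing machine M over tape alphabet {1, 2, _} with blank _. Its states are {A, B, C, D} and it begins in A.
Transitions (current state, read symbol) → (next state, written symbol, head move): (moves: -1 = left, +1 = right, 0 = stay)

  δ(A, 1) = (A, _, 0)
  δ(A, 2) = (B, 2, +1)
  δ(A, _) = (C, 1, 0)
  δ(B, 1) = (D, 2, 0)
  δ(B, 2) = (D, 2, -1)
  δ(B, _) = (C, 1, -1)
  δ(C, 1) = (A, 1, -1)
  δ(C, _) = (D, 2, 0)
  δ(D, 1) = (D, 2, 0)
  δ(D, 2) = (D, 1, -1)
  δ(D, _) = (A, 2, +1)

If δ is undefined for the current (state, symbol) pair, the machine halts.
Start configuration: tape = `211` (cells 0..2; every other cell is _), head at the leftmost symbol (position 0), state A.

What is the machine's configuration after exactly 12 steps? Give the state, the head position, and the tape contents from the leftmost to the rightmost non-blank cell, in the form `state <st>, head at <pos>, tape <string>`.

state=A head=0 tape=__[2]11   (A,2)→(B,2,+1)
state=B head=1 tape=__2[1]1   (B,1)→(D,2,0)
state=D head=1 tape=__2[2]1   (D,2)→(D,1,-1)
state=D head=0 tape=__[2]11   (D,2)→(D,1,-1)
state=D head=-1 tape=_[_]111   (D,_)→(A,2,+1)
state=A head=0 tape=_2[1]11   (A,1)→(A,_,0)
state=A head=0 tape=_2[_]11   (A,_)→(C,1,0)
state=C head=0 tape=_2[1]11   (C,1)→(A,1,-1)
state=A head=-1 tape=_[2]111   (A,2)→(B,2,+1)
state=B head=0 tape=_2[1]11   (B,1)→(D,2,0)
state=D head=0 tape=_2[2]11   (D,2)→(D,1,-1)
state=D head=-1 tape=_[2]111   (D,2)→(D,1,-1)
state=D head=-2 tape=[_]1111
After 12 steps: state D, head at -2, tape 1111.

state D, head at -2, tape 1111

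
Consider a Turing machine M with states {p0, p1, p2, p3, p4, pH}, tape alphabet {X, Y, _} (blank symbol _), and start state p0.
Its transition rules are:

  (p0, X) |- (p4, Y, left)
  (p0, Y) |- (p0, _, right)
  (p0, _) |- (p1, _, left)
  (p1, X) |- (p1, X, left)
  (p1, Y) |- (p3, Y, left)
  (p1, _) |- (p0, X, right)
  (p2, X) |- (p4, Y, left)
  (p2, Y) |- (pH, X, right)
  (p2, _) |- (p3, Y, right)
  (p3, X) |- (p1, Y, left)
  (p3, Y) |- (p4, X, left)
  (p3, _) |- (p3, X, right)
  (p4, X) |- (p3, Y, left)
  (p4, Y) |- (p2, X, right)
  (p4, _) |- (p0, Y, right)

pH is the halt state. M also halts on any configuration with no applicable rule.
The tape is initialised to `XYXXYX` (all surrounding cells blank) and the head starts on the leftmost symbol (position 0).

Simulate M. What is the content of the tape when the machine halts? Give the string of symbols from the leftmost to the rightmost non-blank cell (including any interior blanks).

XXYXYYXX

p0 | __[X]YXXYX_   read X → write Y, move left, go to p4
p4 | _[_]YYXXYX_   read _ → write Y, move right, go to p0
p0 | _Y[Y]YXXYX_   read Y → write _, move right, go to p0
p0 | _Y_[Y]XXYX_   read Y → write _, move right, go to p0
p0 | _Y__[X]XYX_   read X → write Y, move left, go to p4
p4 | _Y_[_]YXYX_   read _ → write Y, move right, go to p0
p0 | _Y_Y[Y]XYX_   read Y → write _, move right, go to p0
p0 | _Y_Y_[X]YX_   read X → write Y, move left, go to p4
p4 | _Y_Y[_]YYX_   read _ → write Y, move right, go to p0
p0 | _Y_YY[Y]YX_   read Y → write _, move right, go to p0
p0 | _Y_YY_[Y]X_   read Y → write _, move right, go to p0
p0 | _Y_YY__[X]_   read X → write Y, move left, go to p4
p4 | _Y_YY_[_]Y_   read _ → write Y, move right, go to p0
p0 | _Y_YY_Y[Y]_   read Y → write _, move right, go to p0
p0 | _Y_YY_Y_[_]   read _ → write _, move left, go to p1
p1 | _Y_YY_Y[_]_   read _ → write X, move right, go to p0
p0 | _Y_YY_YX[_]   read _ → write _, move left, go to p1
p1 | _Y_YY_Y[X]_   read X → write X, move left, go to p1
p1 | _Y_YY_[Y]X_   read Y → write Y, move left, go to p3
p3 | _Y_YY[_]YX_   read _ → write X, move right, go to p3
p3 | _Y_YYX[Y]X_   read Y → write X, move left, go to p4
p4 | _Y_YY[X]XX_   read X → write Y, move left, go to p3
p3 | _Y_Y[Y]YXX_   read Y → write X, move left, go to p4
p4 | _Y_[Y]XYXX_   read Y → write X, move right, go to p2
p2 | _Y_X[X]YXX_   read X → write Y, move left, go to p4
p4 | _Y_[X]YYXX_   read X → write Y, move left, go to p3
p3 | _Y[_]YYYXX_   read _ → write X, move right, go to p3
p3 | _YX[Y]YYXX_   read Y → write X, move left, go to p4
p4 | _Y[X]XYYXX_   read X → write Y, move left, go to p3
p3 | _[Y]YXYYXX_   read Y → write X, move left, go to p4
p4 | [_]XYXYYXX_   read _ → write Y, move right, go to p0
p0 | Y[X]YXYYXX_   read X → write Y, move left, go to p4
p4 | [Y]YYXYYXX_   read Y → write X, move right, go to p2
p2 | X[Y]YXYYXX_   read Y → write X, move right, go to pH
pH | XX[Y]XYYXX_
The non-blank tape span at halt is XXYXYYXX.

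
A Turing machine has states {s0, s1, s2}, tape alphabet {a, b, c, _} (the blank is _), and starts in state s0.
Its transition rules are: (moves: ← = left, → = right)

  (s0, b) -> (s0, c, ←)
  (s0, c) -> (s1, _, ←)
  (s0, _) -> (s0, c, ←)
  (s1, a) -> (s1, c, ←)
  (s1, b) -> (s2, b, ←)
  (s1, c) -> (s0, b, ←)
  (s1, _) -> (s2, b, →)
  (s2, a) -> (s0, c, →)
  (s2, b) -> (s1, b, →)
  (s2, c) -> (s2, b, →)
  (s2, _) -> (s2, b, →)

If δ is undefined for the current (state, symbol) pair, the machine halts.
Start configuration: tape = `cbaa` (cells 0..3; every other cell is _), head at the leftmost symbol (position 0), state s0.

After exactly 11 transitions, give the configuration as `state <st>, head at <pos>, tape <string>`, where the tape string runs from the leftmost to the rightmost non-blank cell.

state=s0 head=0 tape=_[c]baa   (s0,c)→(s1,_,←)
state=s1 head=-1 tape=[_]_baa   (s1,_)→(s2,b,→)
state=s2 head=0 tape=b[_]baa   (s2,_)→(s2,b,→)
state=s2 head=1 tape=bb[b]aa   (s2,b)→(s1,b,→)
state=s1 head=2 tape=bbb[a]a   (s1,a)→(s1,c,←)
state=s1 head=1 tape=bb[b]ca   (s1,b)→(s2,b,←)
state=s2 head=0 tape=b[b]bca   (s2,b)→(s1,b,→)
state=s1 head=1 tape=bb[b]ca   (s1,b)→(s2,b,←)
state=s2 head=0 tape=b[b]bca   (s2,b)→(s1,b,→)
state=s1 head=1 tape=bb[b]ca   (s1,b)→(s2,b,←)
state=s2 head=0 tape=b[b]bca   (s2,b)→(s1,b,→)
state=s1 head=1 tape=bb[b]ca
After 11 steps: state s1, head at 1, tape bbbca.

state s1, head at 1, tape bbbca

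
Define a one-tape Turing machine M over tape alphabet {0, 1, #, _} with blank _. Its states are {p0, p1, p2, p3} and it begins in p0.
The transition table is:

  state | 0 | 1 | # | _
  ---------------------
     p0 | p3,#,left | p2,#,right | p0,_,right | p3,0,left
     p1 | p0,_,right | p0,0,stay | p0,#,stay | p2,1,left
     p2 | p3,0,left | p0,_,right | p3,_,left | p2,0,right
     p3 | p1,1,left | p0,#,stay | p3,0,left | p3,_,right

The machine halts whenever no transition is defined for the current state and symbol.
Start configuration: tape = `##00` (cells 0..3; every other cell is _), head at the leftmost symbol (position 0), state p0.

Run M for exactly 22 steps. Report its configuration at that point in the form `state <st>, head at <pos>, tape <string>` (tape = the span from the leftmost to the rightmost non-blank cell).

p0 | __[#]#00   read # → write _, move right, go to p0
p0 | ___[#]00   read # → write _, move right, go to p0
p0 | ____[0]0   read 0 → write #, move left, go to p3
p3 | ___[_]#0   read _ → write _, move right, go to p3
p3 | ____[#]0   read # → write 0, move left, go to p3
p3 | ___[_]00   read _ → write _, move right, go to p3
p3 | ____[0]0   read 0 → write 1, move left, go to p1
p1 | ___[_]10   read _ → write 1, move left, go to p2
p2 | __[_]110   read _ → write 0, move right, go to p2
p2 | __0[1]10   read 1 → write _, move right, go to p0
p0 | __0_[1]0   read 1 → write #, move right, go to p2
p2 | __0_#[0]   read 0 → write 0, move left, go to p3
p3 | __0_[#]0   read # → write 0, move left, go to p3
p3 | __0[_]00   read _ → write _, move right, go to p3
p3 | __0_[0]0   read 0 → write 1, move left, go to p1
p1 | __0[_]10   read _ → write 1, move left, go to p2
p2 | __[0]110   read 0 → write 0, move left, go to p3
p3 | _[_]0110   read _ → write _, move right, go to p3
p3 | __[0]110   read 0 → write 1, move left, go to p1
p1 | _[_]1110   read _ → write 1, move left, go to p2
p2 | [_]11110   read _ → write 0, move right, go to p2
p2 | 0[1]1110   read 1 → write _, move right, go to p0
p0 | 0_[1]110
After 22 steps: state p0, head at 0, tape 0_1110.

state p0, head at 0, tape 0_1110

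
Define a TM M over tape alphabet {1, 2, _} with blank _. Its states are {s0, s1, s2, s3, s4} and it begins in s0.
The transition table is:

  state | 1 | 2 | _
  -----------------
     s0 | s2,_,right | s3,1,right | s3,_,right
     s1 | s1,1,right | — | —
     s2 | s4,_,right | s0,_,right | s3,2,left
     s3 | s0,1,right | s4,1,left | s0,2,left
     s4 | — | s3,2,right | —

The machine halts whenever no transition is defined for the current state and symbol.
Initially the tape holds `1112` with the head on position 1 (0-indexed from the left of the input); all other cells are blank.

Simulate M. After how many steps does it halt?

6

s0 | 1[1]12_   read 1 → write _, move right, go to s2
s2 | 1_[1]2_   read 1 → write _, move right, go to s4
s4 | 1__[2]_   read 2 → write 2, move right, go to s3
s3 | 1__2[_]   read _ → write 2, move left, go to s0
s0 | 1__[2]2   read 2 → write 1, move right, go to s3
s3 | 1__1[2]   read 2 → write 1, move left, go to s4
s4 | 1__[1]1
M halts after 6 transitions.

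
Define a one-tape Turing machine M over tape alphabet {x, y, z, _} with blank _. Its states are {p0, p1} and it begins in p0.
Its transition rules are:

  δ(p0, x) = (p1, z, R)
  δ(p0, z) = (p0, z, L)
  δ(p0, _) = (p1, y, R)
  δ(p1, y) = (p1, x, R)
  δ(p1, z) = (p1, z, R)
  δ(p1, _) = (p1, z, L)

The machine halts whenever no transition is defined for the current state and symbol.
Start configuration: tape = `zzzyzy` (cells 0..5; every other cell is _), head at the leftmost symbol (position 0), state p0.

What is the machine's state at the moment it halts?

p1

state=p0 head=0 tape=_[z]zzyzy_   (p0,z)→(p0,z,L)
state=p0 head=-1 tape=[_]zzzyzy_   (p0,_)→(p1,y,R)
state=p1 head=0 tape=y[z]zzyzy_   (p1,z)→(p1,z,R)
state=p1 head=1 tape=yz[z]zyzy_   (p1,z)→(p1,z,R)
state=p1 head=2 tape=yzz[z]yzy_   (p1,z)→(p1,z,R)
state=p1 head=3 tape=yzzz[y]zy_   (p1,y)→(p1,x,R)
state=p1 head=4 tape=yzzzx[z]y_   (p1,z)→(p1,z,R)
state=p1 head=5 tape=yzzzxz[y]_   (p1,y)→(p1,x,R)
state=p1 head=6 tape=yzzzxzx[_]   (p1,_)→(p1,z,L)
state=p1 head=5 tape=yzzzxz[x]z
No transition is defined for (p1, x); M halts in state p1.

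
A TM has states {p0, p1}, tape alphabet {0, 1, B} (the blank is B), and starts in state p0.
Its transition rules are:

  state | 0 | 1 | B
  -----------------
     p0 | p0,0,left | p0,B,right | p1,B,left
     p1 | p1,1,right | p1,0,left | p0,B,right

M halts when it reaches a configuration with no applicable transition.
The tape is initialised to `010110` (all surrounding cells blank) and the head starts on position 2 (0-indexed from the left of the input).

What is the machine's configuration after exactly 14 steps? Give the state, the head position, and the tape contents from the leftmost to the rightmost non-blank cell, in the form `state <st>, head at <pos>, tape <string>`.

state p1, head at -2, tape 0B0110

state=p0 head=2 tape=BB01[0]110   (p0,0)→(p0,0,left)
state=p0 head=1 tape=BB0[1]0110   (p0,1)→(p0,B,right)
state=p0 head=2 tape=BB0B[0]110   (p0,0)→(p0,0,left)
state=p0 head=1 tape=BB0[B]0110   (p0,B)→(p1,B,left)
state=p1 head=0 tape=BB[0]B0110   (p1,0)→(p1,1,right)
state=p1 head=1 tape=BB1[B]0110   (p1,B)→(p0,B,right)
state=p0 head=2 tape=BB1B[0]110   (p0,0)→(p0,0,left)
state=p0 head=1 tape=BB1[B]0110   (p0,B)→(p1,B,left)
state=p1 head=0 tape=BB[1]B0110   (p1,1)→(p1,0,left)
state=p1 head=-1 tape=B[B]0B0110   (p1,B)→(p0,B,right)
state=p0 head=0 tape=BB[0]B0110   (p0,0)→(p0,0,left)
state=p0 head=-1 tape=B[B]0B0110   (p0,B)→(p1,B,left)
state=p1 head=-2 tape=[B]B0B0110   (p1,B)→(p0,B,right)
state=p0 head=-1 tape=B[B]0B0110   (p0,B)→(p1,B,left)
state=p1 head=-2 tape=[B]B0B0110
After 14 steps: state p1, head at -2, tape 0B0110.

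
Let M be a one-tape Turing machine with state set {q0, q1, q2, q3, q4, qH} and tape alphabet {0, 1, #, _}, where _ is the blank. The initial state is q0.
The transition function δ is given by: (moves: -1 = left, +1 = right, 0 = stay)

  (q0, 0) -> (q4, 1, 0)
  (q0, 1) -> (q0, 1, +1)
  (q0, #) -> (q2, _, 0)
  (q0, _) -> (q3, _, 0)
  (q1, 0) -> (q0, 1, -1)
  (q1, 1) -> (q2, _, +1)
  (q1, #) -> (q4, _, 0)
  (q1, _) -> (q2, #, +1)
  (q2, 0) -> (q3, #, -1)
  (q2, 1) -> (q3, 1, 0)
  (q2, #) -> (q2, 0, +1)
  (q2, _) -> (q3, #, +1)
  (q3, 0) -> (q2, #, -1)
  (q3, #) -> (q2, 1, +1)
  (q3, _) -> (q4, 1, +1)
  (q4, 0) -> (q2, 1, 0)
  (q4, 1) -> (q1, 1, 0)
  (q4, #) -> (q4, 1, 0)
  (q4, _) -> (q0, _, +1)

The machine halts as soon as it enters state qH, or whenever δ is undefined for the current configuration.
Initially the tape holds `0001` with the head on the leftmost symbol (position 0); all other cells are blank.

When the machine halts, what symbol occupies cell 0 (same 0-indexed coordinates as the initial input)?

q0 | [0]001   read 0 → write 1, move 0, go to q4
q4 | [1]001   read 1 → write 1, move 0, go to q1
q1 | [1]001   read 1 → write _, move +1, go to q2
q2 | _[0]01   read 0 → write #, move -1, go to q3
q3 | [_]#01   read _ → write 1, move +1, go to q4
q4 | 1[#]01   read # → write 1, move 0, go to q4
q4 | 1[1]01   read 1 → write 1, move 0, go to q1
q1 | 1[1]01   read 1 → write _, move +1, go to q2
q2 | 1_[0]1   read 0 → write #, move -1, go to q3
q3 | 1[_]#1   read _ → write 1, move +1, go to q4
q4 | 11[#]1   read # → write 1, move 0, go to q4
q4 | 11[1]1   read 1 → write 1, move 0, go to q1
q1 | 11[1]1   read 1 → write _, move +1, go to q2
q2 | 11_[1]   read 1 → write 1, move 0, go to q3
q3 | 11_[1]
Cell 0 holds 1 when M halts.

1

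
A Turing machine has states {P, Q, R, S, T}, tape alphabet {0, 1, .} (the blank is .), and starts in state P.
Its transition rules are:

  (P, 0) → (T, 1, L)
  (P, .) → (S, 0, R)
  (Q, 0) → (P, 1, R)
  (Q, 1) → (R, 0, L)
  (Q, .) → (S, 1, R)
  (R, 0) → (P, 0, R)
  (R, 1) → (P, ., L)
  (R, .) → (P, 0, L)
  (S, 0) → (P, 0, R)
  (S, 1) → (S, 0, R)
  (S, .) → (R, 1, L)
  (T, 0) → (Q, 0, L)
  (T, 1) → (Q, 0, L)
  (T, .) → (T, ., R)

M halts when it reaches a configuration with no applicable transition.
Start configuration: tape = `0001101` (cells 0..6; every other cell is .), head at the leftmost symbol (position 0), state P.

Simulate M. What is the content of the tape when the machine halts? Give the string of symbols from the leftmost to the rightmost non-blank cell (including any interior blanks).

10110101101

P | ....[0]001101   read 0 → write 1, move L, go to T
T | ...[.]1001101   read . → write ., move R, go to T
T | ....[1]001101   read 1 → write 0, move L, go to Q
Q | ...[.]0001101   read . → write 1, move R, go to S
S | ...1[0]001101   read 0 → write 0, move R, go to P
P | ...10[0]01101   read 0 → write 1, move L, go to T
T | ...1[0]101101   read 0 → write 0, move L, go to Q
Q | ...[1]0101101   read 1 → write 0, move L, go to R
R | ..[.]00101101   read . → write 0, move L, go to P
P | .[.]000101101   read . → write 0, move R, go to S
S | .0[0]00101101   read 0 → write 0, move R, go to P
P | .00[0]0101101   read 0 → write 1, move L, go to T
T | .0[0]10101101   read 0 → write 0, move L, go to Q
Q | .[0]010101101   read 0 → write 1, move R, go to P
P | .1[0]10101101   read 0 → write 1, move L, go to T
T | .[1]110101101   read 1 → write 0, move L, go to Q
Q | [.]0110101101   read . → write 1, move R, go to S
S | 1[0]110101101   read 0 → write 0, move R, go to P
P | 10[1]10101101
The non-blank tape span at halt is 10110101101.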